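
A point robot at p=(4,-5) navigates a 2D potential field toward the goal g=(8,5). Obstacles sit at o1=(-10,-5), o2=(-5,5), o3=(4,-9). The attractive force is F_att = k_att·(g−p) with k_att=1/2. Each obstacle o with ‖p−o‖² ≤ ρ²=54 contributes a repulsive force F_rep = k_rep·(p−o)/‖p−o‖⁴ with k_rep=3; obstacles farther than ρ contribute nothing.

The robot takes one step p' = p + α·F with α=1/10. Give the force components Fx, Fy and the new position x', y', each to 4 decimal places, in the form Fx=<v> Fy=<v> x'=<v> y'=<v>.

F_att = 1/2·(g−p) = 1/2·(4,10) = (2.0000,5.0000)
o1: d²=196 > ρ²=54 → inactive
o2: d²=181 > ρ²=54 → inactive
o3: d²=16 ≤ ρ²=54; F_rep = 3·(0,4)/16² = (0.0000,0.0469)
F = F_att + ΣF_rep = (2.0000,5.0469)
p' = p + 1/10·F = (4.2000,-4.4953)

Fx=2.0000 Fy=5.0469 x'=4.2000 y'=-4.4953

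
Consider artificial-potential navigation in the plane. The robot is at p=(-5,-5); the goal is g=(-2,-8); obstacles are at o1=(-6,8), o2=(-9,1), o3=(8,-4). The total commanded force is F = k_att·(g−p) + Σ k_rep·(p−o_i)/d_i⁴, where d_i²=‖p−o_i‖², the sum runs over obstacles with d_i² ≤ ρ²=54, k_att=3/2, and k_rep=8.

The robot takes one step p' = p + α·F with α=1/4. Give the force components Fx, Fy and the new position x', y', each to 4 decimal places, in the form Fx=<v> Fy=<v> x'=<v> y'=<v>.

Fx=4.5118 Fy=-4.5178 x'=-3.8720 y'=-6.1294

F_att = 3/2·(g−p) = 3/2·(3,-3) = (4.5000,-4.5000)
o1: d²=170 > ρ²=54 → inactive
o2: d²=52 ≤ ρ²=54; F_rep = 8·(4,-6)/52² = (0.0118,-0.0178)
o3: d²=170 > ρ²=54 → inactive
F = F_att + ΣF_rep = (4.5118,-4.5178)
p' = p + 1/4·F = (-3.8720,-6.1294)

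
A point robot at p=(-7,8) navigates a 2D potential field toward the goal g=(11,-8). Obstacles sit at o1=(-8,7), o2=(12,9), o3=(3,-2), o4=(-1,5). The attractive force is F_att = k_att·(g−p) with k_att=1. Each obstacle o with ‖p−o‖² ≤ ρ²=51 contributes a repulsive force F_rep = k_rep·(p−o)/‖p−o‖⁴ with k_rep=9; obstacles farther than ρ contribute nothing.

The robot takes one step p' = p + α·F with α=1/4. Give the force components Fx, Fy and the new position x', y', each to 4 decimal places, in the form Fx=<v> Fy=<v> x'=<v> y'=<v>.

F_att = 1·(g−p) = 1·(18,-16) = (18.0000,-16.0000)
o1: d²=2 ≤ ρ²=51; F_rep = 9·(1,1)/2² = (2.2500,2.2500)
o2: d²=362 > ρ²=51 → inactive
o3: d²=200 > ρ²=51 → inactive
o4: d²=45 ≤ ρ²=51; F_rep = 9·(-6,3)/45² = (-0.0267,0.0133)
F = F_att + ΣF_rep = (20.2233,-13.7367)
p' = p + 1/4·F = (-1.9442,4.5658)

Fx=20.2233 Fy=-13.7367 x'=-1.9442 y'=4.5658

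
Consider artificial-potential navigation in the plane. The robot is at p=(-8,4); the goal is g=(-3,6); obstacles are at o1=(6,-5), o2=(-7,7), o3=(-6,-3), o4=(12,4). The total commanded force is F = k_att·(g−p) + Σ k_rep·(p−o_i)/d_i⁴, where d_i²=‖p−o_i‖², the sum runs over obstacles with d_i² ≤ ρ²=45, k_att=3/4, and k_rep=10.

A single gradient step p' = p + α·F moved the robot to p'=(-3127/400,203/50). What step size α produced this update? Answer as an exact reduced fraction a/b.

α = 1/20

F_att = 3/4·(g−p) = 3/4·(5,2) = (3.7500,1.5000)
o1: d²=277 > ρ²=45 → inactive
o2: d²=10 ≤ ρ²=45; F_rep = 10·(-1,-3)/10² = (-0.1000,-0.3000)
o3: d²=53 > ρ²=45 → inactive
o4: d²=400 > ρ²=45 → inactive
F = F_att + ΣF_rep = (3.6500,1.2000)
Δp = p'−p = (0.1825,0.0600); α = Δx/Fx = (73/400) / (73/20) = 1/20
check: Δy/Fy = (3/50) / (6/5) = 1/20 ✓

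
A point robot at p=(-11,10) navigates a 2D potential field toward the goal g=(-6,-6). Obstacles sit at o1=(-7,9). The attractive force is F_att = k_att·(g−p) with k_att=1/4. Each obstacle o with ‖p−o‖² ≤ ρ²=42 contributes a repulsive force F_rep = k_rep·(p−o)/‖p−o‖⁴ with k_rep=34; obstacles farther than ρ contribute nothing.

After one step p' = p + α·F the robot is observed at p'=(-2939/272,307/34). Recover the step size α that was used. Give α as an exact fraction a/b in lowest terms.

α = 1/4

F_att = 1/4·(g−p) = 1/4·(5,-16) = (1.2500,-4.0000)
o1: d²=17 ≤ ρ²=42; F_rep = 34·(-4,1)/17² = (-0.4706,0.1176)
F = F_att + ΣF_rep = (0.7794,-3.8824)
Δp = p'−p = (0.1949,-0.9706); α = Δx/Fx = (53/272) / (53/68) = 1/4
check: Δy/Fy = (-33/34) / (-66/17) = 1/4 ✓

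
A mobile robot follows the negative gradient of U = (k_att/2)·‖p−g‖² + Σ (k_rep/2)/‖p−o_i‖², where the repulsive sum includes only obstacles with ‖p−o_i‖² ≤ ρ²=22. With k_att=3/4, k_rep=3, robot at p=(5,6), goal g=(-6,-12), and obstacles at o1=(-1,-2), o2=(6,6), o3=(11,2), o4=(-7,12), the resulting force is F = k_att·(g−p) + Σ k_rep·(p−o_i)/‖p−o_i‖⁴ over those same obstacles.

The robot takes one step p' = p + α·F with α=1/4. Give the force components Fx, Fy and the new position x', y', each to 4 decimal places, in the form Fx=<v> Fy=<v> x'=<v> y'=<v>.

F_att = 3/4·(g−p) = 3/4·(-11,-18) = (-8.2500,-13.5000)
o1: d²=100 > ρ²=22 → inactive
o2: d²=1 ≤ ρ²=22; F_rep = 3·(-1,0)/1² = (-3.0000,0.0000)
o3: d²=52 > ρ²=22 → inactive
o4: d²=180 > ρ²=22 → inactive
F = F_att + ΣF_rep = (-11.2500,-13.5000)
p' = p + 1/4·F = (2.1875,2.6250)

Fx=-11.2500 Fy=-13.5000 x'=2.1875 y'=2.6250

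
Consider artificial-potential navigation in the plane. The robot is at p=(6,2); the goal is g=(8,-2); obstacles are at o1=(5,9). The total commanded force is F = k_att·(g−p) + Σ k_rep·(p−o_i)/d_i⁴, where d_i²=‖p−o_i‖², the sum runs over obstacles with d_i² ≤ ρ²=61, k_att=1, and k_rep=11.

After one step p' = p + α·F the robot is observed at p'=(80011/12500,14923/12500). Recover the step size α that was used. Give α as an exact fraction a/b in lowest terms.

α = 1/5

F_att = 1·(g−p) = 1·(2,-4) = (2.0000,-4.0000)
o1: d²=50 ≤ ρ²=61; F_rep = 11·(1,-7)/50² = (0.0044,-0.0308)
F = F_att + ΣF_rep = (2.0044,-4.0308)
Δp = p'−p = (0.4009,-0.8062); α = Δx/Fx = (5011/12500) / (5011/2500) = 1/5
check: Δy/Fy = (-10077/12500) / (-10077/2500) = 1/5 ✓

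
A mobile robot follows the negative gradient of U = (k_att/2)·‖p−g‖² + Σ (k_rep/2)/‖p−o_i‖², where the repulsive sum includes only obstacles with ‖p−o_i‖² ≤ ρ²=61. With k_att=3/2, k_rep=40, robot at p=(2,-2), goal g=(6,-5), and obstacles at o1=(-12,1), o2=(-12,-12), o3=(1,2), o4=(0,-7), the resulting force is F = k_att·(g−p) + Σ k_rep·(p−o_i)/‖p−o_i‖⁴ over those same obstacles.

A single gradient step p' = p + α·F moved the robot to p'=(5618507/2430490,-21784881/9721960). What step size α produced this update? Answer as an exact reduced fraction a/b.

F_att = 3/2·(g−p) = 3/2·(4,-3) = (6.0000,-4.5000)
o1: d²=205 > ρ²=61 → inactive
o2: d²=296 > ρ²=61 → inactive
o3: d²=17 ≤ ρ²=61; F_rep = 40·(1,-4)/17² = (0.1384,-0.5536)
o4: d²=29 ≤ ρ²=61; F_rep = 40·(2,5)/29² = (0.0951,0.2378)
F = F_att + ΣF_rep = (6.2335,-4.8158)
Δp = p'−p = (0.3117,-0.2408); α = Δx/Fx = (757527/2430490) / (1515054/243049) = 1/20
check: Δy/Fy = (-2340961/9721960) / (-2340961/486098) = 1/20 ✓

α = 1/20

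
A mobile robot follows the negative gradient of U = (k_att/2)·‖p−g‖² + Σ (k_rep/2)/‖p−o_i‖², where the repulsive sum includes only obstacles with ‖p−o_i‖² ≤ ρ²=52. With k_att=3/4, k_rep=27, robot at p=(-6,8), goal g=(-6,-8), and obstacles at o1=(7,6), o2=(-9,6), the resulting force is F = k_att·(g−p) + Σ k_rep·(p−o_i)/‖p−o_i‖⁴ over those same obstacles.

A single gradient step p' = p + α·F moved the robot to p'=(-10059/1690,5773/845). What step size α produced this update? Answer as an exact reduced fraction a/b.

α = 1/10

F_att = 3/4·(g−p) = 3/4·(0,-16) = (0.0000,-12.0000)
o1: d²=173 > ρ²=52 → inactive
o2: d²=13 ≤ ρ²=52; F_rep = 27·(3,2)/13² = (0.4793,0.3195)
F = F_att + ΣF_rep = (0.4793,-11.6805)
Δp = p'−p = (0.0479,-1.1680); α = Δx/Fx = (81/1690) / (81/169) = 1/10
check: Δy/Fy = (-987/845) / (-1974/169) = 1/10 ✓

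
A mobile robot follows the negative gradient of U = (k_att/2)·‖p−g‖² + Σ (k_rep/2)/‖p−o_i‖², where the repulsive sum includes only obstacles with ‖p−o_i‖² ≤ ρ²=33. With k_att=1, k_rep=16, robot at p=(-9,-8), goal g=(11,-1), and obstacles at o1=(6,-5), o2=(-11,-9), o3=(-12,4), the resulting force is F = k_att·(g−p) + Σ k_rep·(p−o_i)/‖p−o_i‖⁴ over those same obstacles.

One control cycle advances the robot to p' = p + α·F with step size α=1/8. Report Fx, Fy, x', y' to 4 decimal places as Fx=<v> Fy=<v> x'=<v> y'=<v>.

Fx=21.2800 Fy=7.6400 x'=-6.3400 y'=-7.0450

F_att = 1·(g−p) = 1·(20,7) = (20.0000,7.0000)
o1: d²=234 > ρ²=33 → inactive
o2: d²=5 ≤ ρ²=33; F_rep = 16·(2,1)/5² = (1.2800,0.6400)
o3: d²=153 > ρ²=33 → inactive
F = F_att + ΣF_rep = (21.2800,7.6400)
p' = p + 1/8·F = (-6.3400,-7.0450)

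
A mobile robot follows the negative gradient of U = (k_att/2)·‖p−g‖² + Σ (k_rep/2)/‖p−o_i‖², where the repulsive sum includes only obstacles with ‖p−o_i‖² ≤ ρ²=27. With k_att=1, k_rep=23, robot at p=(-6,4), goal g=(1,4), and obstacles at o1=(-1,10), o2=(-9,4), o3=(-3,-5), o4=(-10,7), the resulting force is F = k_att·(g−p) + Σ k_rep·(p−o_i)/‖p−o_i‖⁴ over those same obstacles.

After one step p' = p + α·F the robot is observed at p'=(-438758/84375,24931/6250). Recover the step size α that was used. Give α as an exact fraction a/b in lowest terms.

F_att = 1·(g−p) = 1·(7,0) = (7.0000,0.0000)
o1: d²=61 > ρ²=27 → inactive
o2: d²=9 ≤ ρ²=27; F_rep = 23·(3,0)/9² = (0.8519,0.0000)
o3: d²=90 > ρ²=27 → inactive
o4: d²=25 ≤ ρ²=27; F_rep = 23·(4,-3)/25² = (0.1472,-0.1104)
F = F_att + ΣF_rep = (7.9991,-0.1104)
Δp = p'−p = (0.7999,-0.0110); α = Δx/Fx = (67492/84375) / (134984/16875) = 1/10
check: Δy/Fy = (-69/6250) / (-69/625) = 1/10 ✓

α = 1/10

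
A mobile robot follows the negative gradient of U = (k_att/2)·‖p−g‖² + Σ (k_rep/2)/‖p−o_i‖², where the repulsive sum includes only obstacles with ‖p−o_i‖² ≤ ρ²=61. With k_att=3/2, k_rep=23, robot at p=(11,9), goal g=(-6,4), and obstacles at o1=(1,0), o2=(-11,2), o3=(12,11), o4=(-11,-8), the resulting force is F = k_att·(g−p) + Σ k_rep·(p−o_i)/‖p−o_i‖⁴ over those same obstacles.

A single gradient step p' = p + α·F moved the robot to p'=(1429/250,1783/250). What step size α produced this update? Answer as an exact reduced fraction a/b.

α = 1/5

F_att = 3/2·(g−p) = 3/2·(-17,-5) = (-25.5000,-7.5000)
o1: d²=181 > ρ²=61 → inactive
o2: d²=533 > ρ²=61 → inactive
o3: d²=5 ≤ ρ²=61; F_rep = 23·(-1,-2)/5² = (-0.9200,-1.8400)
o4: d²=773 > ρ²=61 → inactive
F = F_att + ΣF_rep = (-26.4200,-9.3400)
Δp = p'−p = (-5.2840,-1.8680); α = Δx/Fx = (-1321/250) / (-1321/50) = 1/5
check: Δy/Fy = (-467/250) / (-467/50) = 1/5 ✓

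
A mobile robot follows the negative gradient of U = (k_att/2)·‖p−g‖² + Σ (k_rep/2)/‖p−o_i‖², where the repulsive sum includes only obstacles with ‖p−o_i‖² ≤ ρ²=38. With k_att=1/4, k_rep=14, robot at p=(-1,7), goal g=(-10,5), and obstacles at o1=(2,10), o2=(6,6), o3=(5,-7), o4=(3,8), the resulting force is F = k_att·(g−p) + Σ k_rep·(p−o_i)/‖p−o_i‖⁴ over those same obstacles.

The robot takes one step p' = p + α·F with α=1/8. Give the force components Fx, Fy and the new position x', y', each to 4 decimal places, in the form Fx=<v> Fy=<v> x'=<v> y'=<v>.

Fx=-2.5734 Fy=-0.6781 x'=-1.3217 y'=6.9152

F_att = 1/4·(g−p) = 1/4·(-9,-2) = (-2.2500,-0.5000)
o1: d²=18 ≤ ρ²=38; F_rep = 14·(-3,-3)/18² = (-0.1296,-0.1296)
o2: d²=50 > ρ²=38 → inactive
o3: d²=232 > ρ²=38 → inactive
o4: d²=17 ≤ ρ²=38; F_rep = 14·(-4,-1)/17² = (-0.1938,-0.0484)
F = F_att + ΣF_rep = (-2.5734,-0.6781)
p' = p + 1/8·F = (-1.3217,6.9152)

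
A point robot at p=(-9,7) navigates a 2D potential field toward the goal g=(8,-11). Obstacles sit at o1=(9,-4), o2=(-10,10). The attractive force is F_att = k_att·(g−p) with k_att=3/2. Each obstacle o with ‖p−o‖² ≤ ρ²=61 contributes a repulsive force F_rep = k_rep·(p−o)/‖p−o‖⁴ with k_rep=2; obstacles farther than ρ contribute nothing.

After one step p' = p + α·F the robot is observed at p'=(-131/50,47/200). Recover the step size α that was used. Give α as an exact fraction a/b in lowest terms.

α = 1/4

F_att = 3/2·(g−p) = 3/2·(17,-18) = (25.5000,-27.0000)
o1: d²=445 > ρ²=61 → inactive
o2: d²=10 ≤ ρ²=61; F_rep = 2·(1,-3)/10² = (0.0200,-0.0600)
F = F_att + ΣF_rep = (25.5200,-27.0600)
Δp = p'−p = (6.3800,-6.7650); α = Δx/Fx = (319/50) / (638/25) = 1/4
check: Δy/Fy = (-1353/200) / (-1353/50) = 1/4 ✓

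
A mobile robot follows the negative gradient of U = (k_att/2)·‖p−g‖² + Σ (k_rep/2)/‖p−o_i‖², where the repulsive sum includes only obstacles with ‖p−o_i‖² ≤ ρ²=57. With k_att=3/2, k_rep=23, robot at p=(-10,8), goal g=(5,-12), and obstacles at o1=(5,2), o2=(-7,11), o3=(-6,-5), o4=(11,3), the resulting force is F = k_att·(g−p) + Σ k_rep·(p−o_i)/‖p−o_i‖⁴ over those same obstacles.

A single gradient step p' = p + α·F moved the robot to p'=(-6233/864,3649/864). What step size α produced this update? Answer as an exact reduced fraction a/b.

α = 1/8

F_att = 3/2·(g−p) = 3/2·(15,-20) = (22.5000,-30.0000)
o1: d²=261 > ρ²=57 → inactive
o2: d²=18 ≤ ρ²=57; F_rep = 23·(-3,-3)/18² = (-0.2130,-0.2130)
o3: d²=185 > ρ²=57 → inactive
o4: d²=466 > ρ²=57 → inactive
F = F_att + ΣF_rep = (22.2870,-30.2130)
Δp = p'−p = (2.7859,-3.7766); α = Δx/Fx = (2407/864) / (2407/108) = 1/8
check: Δy/Fy = (-3263/864) / (-3263/108) = 1/8 ✓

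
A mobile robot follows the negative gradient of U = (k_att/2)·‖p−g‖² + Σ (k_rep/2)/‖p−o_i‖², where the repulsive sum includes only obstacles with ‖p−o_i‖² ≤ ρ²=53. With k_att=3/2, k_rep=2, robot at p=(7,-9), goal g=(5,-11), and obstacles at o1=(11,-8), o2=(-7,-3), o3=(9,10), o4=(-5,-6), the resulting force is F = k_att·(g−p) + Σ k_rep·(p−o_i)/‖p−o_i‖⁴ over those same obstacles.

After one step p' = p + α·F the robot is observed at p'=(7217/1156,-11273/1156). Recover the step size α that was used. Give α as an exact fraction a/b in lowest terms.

α = 1/4

F_att = 3/2·(g−p) = 3/2·(-2,-2) = (-3.0000,-3.0000)
o1: d²=17 ≤ ρ²=53; F_rep = 2·(-4,-1)/17² = (-0.0277,-0.0069)
o2: d²=232 > ρ²=53 → inactive
o3: d²=365 > ρ²=53 → inactive
o4: d²=153 > ρ²=53 → inactive
F = F_att + ΣF_rep = (-3.0277,-3.0069)
Δp = p'−p = (-0.7569,-0.7517); α = Δx/Fx = (-875/1156) / (-875/289) = 1/4
check: Δy/Fy = (-869/1156) / (-869/289) = 1/4 ✓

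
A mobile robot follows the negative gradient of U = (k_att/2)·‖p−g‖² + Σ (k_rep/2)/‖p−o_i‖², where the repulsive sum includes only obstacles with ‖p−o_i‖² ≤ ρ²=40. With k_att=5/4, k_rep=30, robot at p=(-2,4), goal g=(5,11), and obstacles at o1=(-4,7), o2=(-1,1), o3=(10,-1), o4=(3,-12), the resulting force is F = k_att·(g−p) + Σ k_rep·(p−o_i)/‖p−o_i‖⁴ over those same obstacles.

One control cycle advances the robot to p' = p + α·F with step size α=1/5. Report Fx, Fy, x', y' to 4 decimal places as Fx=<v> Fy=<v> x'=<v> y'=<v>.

F_att = 5/4·(g−p) = 5/4·(7,7) = (8.7500,8.7500)
o1: d²=13 ≤ ρ²=40; F_rep = 30·(2,-3)/13² = (0.3550,-0.5325)
o2: d²=10 ≤ ρ²=40; F_rep = 30·(-1,3)/10² = (-0.3000,0.9000)
o3: d²=169 > ρ²=40 → inactive
o4: d²=281 > ρ²=40 → inactive
F = F_att + ΣF_rep = (8.8050,9.1175)
p' = p + 1/5·F = (-0.2390,5.8235)

Fx=8.8050 Fy=9.1175 x'=-0.2390 y'=5.8235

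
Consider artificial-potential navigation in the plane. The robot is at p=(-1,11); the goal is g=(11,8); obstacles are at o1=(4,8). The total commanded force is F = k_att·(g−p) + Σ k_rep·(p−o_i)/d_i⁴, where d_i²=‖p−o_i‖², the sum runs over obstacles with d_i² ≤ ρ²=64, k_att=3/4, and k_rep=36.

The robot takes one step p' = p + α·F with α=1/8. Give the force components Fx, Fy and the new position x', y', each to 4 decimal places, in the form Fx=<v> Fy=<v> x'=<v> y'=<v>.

F_att = 3/4·(g−p) = 3/4·(12,-3) = (9.0000,-2.2500)
o1: d²=34 ≤ ρ²=64; F_rep = 36·(-5,3)/34² = (-0.1557,0.0934)
F = F_att + ΣF_rep = (8.8443,-2.1566)
p' = p + 1/8·F = (0.1055,10.7304)

Fx=8.8443 Fy=-2.1566 x'=0.1055 y'=10.7304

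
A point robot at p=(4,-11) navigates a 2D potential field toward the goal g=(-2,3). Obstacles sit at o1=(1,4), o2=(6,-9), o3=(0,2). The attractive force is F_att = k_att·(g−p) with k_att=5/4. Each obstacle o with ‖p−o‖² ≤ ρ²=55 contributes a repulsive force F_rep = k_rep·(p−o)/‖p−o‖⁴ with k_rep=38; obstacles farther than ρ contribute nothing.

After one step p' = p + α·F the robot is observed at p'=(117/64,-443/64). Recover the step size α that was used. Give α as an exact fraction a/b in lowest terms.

F_att = 5/4·(g−p) = 5/4·(-6,14) = (-7.5000,17.5000)
o1: d²=234 > ρ²=55 → inactive
o2: d²=8 ≤ ρ²=55; F_rep = 38·(-2,-2)/8² = (-1.1875,-1.1875)
o3: d²=185 > ρ²=55 → inactive
F = F_att + ΣF_rep = (-8.6875,16.3125)
Δp = p'−p = (-2.1719,4.0781); α = Δx/Fx = (-139/64) / (-139/16) = 1/4
check: Δy/Fy = (261/64) / (261/16) = 1/4 ✓

α = 1/4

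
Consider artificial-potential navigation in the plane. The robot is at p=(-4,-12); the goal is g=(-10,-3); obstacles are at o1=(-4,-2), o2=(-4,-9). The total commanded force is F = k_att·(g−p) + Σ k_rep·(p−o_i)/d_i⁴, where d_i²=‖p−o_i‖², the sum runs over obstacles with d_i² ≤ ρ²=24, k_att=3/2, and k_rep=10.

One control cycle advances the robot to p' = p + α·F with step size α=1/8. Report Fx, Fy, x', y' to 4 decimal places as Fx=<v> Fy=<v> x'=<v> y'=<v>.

Fx=-9.0000 Fy=13.1296 x'=-5.1250 y'=-10.3588

F_att = 3/2·(g−p) = 3/2·(-6,9) = (-9.0000,13.5000)
o1: d²=100 > ρ²=24 → inactive
o2: d²=9 ≤ ρ²=24; F_rep = 10·(0,-3)/9² = (0.0000,-0.3704)
F = F_att + ΣF_rep = (-9.0000,13.1296)
p' = p + 1/8·F = (-5.1250,-10.3588)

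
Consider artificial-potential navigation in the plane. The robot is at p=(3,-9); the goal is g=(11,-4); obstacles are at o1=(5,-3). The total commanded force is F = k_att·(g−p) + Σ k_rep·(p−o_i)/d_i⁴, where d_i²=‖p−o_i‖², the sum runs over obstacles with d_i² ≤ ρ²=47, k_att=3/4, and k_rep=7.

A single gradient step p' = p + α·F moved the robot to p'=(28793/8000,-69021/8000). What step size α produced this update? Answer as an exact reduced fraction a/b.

F_att = 3/4·(g−p) = 3/4·(8,5) = (6.0000,3.7500)
o1: d²=40 ≤ ρ²=47; F_rep = 7·(-2,-6)/40² = (-0.0088,-0.0262)
F = F_att + ΣF_rep = (5.9912,3.7237)
Δp = p'−p = (0.5991,0.3724); α = Δx/Fx = (4793/8000) / (4793/800) = 1/10
check: Δy/Fy = (2979/8000) / (2979/800) = 1/10 ✓

α = 1/10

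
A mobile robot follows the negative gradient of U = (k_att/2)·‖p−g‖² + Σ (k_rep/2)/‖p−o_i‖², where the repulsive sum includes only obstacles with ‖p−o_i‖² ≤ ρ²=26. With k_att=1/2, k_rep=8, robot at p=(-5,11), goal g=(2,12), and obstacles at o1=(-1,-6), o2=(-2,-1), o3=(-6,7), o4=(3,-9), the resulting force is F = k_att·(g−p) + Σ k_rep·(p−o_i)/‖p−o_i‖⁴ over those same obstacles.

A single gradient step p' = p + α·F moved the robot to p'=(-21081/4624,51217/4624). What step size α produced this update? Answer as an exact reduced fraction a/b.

F_att = 1/2·(g−p) = 1/2·(7,1) = (3.5000,0.5000)
o1: d²=305 > ρ²=26 → inactive
o2: d²=153 > ρ²=26 → inactive
o3: d²=17 ≤ ρ²=26; F_rep = 8·(1,4)/17² = (0.0277,0.1107)
o4: d²=464 > ρ²=26 → inactive
F = F_att + ΣF_rep = (3.5277,0.6107)
Δp = p'−p = (0.4410,0.0763); α = Δx/Fx = (2039/4624) / (2039/578) = 1/8
check: Δy/Fy = (353/4624) / (353/578) = 1/8 ✓

α = 1/8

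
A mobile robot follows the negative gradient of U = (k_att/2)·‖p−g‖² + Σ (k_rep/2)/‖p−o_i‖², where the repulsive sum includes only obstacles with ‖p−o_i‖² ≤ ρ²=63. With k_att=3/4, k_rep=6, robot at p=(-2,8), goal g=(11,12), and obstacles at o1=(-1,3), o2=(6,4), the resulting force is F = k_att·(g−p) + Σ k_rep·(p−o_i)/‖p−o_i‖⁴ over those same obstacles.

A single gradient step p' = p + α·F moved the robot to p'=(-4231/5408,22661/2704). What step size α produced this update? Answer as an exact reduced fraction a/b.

F_att = 3/4·(g−p) = 3/4·(13,4) = (9.7500,3.0000)
o1: d²=26 ≤ ρ²=63; F_rep = 6·(-1,5)/26² = (-0.0089,0.0444)
o2: d²=80 > ρ²=63 → inactive
F = F_att + ΣF_rep = (9.7411,3.0444)
Δp = p'−p = (1.2176,0.3805); α = Δx/Fx = (6585/5408) / (6585/676) = 1/8
check: Δy/Fy = (1029/2704) / (1029/338) = 1/8 ✓

α = 1/8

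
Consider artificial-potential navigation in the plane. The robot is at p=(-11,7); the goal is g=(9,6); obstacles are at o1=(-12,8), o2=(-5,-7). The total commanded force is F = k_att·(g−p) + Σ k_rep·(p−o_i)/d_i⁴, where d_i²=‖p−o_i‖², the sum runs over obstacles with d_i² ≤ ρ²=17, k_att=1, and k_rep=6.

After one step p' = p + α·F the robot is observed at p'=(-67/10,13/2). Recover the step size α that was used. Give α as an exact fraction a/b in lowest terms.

α = 1/5

F_att = 1·(g−p) = 1·(20,-1) = (20.0000,-1.0000)
o1: d²=2 ≤ ρ²=17; F_rep = 6·(1,-1)/2² = (1.5000,-1.5000)
o2: d²=232 > ρ²=17 → inactive
F = F_att + ΣF_rep = (21.5000,-2.5000)
Δp = p'−p = (4.3000,-0.5000); α = Δx/Fx = (43/10) / (43/2) = 1/5
check: Δy/Fy = (-1/2) / (-5/2) = 1/5 ✓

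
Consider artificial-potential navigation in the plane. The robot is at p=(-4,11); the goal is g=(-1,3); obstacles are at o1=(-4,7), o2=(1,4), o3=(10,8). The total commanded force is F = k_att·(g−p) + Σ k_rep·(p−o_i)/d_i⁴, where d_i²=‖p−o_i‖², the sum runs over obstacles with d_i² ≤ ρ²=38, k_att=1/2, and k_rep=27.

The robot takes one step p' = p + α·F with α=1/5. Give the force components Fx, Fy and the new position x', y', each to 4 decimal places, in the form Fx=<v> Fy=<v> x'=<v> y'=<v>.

F_att = 1/2·(g−p) = 1/2·(3,-8) = (1.5000,-4.0000)
o1: d²=16 ≤ ρ²=38; F_rep = 27·(0,4)/16² = (0.0000,0.4219)
o2: d²=74 > ρ²=38 → inactive
o3: d²=205 > ρ²=38 → inactive
F = F_att + ΣF_rep = (1.5000,-3.5781)
p' = p + 1/5·F = (-3.7000,10.2844)

Fx=1.5000 Fy=-3.5781 x'=-3.7000 y'=10.2844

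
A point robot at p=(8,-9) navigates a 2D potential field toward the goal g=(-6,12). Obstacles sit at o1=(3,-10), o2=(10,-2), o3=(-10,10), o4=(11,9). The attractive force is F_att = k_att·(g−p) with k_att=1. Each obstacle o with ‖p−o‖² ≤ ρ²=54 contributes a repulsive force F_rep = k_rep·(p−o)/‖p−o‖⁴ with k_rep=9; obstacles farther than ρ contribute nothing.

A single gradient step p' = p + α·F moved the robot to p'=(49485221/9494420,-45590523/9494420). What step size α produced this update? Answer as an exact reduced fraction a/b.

α = 1/5

F_att = 1·(g−p) = 1·(-14,21) = (-14.0000,21.0000)
o1: d²=26 ≤ ρ²=54; F_rep = 9·(5,1)/26² = (0.0666,0.0133)
o2: d²=53 ≤ ρ²=54; F_rep = 9·(-2,-7)/53² = (-0.0064,-0.0224)
o3: d²=685 > ρ²=54 → inactive
o4: d²=333 > ρ²=54 → inactive
F = F_att + ΣF_rep = (-13.9398,20.9909)
Δp = p'−p = (-2.7880,4.1982); α = Δx/Fx = (-26470139/9494420) / (-26470139/1898884) = 1/5
check: Δy/Fy = (39859257/9494420) / (39859257/1898884) = 1/5 ✓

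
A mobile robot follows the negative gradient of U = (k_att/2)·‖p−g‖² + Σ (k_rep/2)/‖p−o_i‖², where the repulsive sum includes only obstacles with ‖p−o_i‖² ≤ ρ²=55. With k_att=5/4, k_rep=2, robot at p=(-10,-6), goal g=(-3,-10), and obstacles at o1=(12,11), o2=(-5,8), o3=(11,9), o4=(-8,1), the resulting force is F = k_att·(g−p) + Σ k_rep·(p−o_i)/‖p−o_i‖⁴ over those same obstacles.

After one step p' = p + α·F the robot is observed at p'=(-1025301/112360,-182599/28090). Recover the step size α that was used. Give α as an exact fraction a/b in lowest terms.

F_att = 5/4·(g−p) = 5/4·(7,-4) = (8.7500,-5.0000)
o1: d²=773 > ρ²=55 → inactive
o2: d²=221 > ρ²=55 → inactive
o3: d²=666 > ρ²=55 → inactive
o4: d²=53 ≤ ρ²=55; F_rep = 2·(-2,-7)/53² = (-0.0014,-0.0050)
F = F_att + ΣF_rep = (8.7486,-5.0050)
Δp = p'−p = (0.8749,-0.5005); α = Δx/Fx = (98299/112360) / (98299/11236) = 1/10
check: Δy/Fy = (-14059/28090) / (-14059/2809) = 1/10 ✓

α = 1/10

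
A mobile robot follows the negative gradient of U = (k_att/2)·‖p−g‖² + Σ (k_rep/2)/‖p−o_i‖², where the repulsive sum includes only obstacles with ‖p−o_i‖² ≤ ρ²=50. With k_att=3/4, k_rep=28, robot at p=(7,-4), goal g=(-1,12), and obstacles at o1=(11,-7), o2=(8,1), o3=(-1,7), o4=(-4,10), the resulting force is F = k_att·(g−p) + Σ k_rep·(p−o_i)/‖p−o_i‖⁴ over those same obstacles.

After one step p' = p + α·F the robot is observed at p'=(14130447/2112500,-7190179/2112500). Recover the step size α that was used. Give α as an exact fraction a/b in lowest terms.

F_att = 3/4·(g−p) = 3/4·(-8,16) = (-6.0000,12.0000)
o1: d²=25 ≤ ρ²=50; F_rep = 28·(-4,3)/25² = (-0.1792,0.1344)
o2: d²=26 ≤ ρ²=50; F_rep = 28·(-1,-5)/26² = (-0.0414,-0.2071)
o3: d²=185 > ρ²=50 → inactive
o4: d²=317 > ρ²=50 → inactive
F = F_att + ΣF_rep = (-6.2206,11.9273)
Δp = p'−p = (-0.3110,0.5964); α = Δx/Fx = (-657053/2112500) / (-657053/105625) = 1/20
check: Δy/Fy = (1259821/2112500) / (1259821/105625) = 1/20 ✓

α = 1/20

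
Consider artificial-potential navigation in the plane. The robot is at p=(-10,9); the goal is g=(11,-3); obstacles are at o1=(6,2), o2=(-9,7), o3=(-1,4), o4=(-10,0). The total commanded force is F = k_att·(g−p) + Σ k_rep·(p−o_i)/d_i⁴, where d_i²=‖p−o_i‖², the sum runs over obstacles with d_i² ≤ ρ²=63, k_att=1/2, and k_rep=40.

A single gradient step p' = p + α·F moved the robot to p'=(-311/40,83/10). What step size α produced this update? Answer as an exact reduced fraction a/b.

F_att = 1/2·(g−p) = 1/2·(21,-12) = (10.5000,-6.0000)
o1: d²=305 > ρ²=63 → inactive
o2: d²=5 ≤ ρ²=63; F_rep = 40·(-1,2)/5² = (-1.6000,3.2000)
o3: d²=106 > ρ²=63 → inactive
o4: d²=81 > ρ²=63 → inactive
F = F_att + ΣF_rep = (8.9000,-2.8000)
Δp = p'−p = (2.2250,-0.7000); α = Δx/Fx = (89/40) / (89/10) = 1/4
check: Δy/Fy = (-7/10) / (-14/5) = 1/4 ✓

α = 1/4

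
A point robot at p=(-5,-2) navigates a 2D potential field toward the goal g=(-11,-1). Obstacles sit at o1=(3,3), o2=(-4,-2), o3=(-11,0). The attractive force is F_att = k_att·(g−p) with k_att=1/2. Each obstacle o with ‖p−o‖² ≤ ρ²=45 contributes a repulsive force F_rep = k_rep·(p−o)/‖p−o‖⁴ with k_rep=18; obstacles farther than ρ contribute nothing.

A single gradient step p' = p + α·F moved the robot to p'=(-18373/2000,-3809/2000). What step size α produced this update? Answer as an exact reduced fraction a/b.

α = 1/5

F_att = 1/2·(g−p) = 1/2·(-6,1) = (-3.0000,0.5000)
o1: d²=89 > ρ²=45 → inactive
o2: d²=1 ≤ ρ²=45; F_rep = 18·(-1,0)/1² = (-18.0000,0.0000)
o3: d²=40 ≤ ρ²=45; F_rep = 18·(6,-2)/40² = (0.0675,-0.0225)
F = F_att + ΣF_rep = (-20.9325,0.4775)
Δp = p'−p = (-4.1865,0.0955); α = Δx/Fx = (-8373/2000) / (-8373/400) = 1/5
check: Δy/Fy = (191/2000) / (191/400) = 1/5 ✓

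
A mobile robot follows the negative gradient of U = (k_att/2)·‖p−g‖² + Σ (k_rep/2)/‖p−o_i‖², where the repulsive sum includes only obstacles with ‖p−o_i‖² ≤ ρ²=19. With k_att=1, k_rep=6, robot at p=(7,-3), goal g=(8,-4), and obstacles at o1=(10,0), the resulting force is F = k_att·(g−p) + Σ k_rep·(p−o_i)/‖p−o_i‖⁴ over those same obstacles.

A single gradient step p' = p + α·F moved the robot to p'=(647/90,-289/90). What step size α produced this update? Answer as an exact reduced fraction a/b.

α = 1/5

F_att = 1·(g−p) = 1·(1,-1) = (1.0000,-1.0000)
o1: d²=18 ≤ ρ²=19; F_rep = 6·(-3,-3)/18² = (-0.0556,-0.0556)
F = F_att + ΣF_rep = (0.9444,-1.0556)
Δp = p'−p = (0.1889,-0.2111); α = Δx/Fx = (17/90) / (17/18) = 1/5
check: Δy/Fy = (-19/90) / (-19/18) = 1/5 ✓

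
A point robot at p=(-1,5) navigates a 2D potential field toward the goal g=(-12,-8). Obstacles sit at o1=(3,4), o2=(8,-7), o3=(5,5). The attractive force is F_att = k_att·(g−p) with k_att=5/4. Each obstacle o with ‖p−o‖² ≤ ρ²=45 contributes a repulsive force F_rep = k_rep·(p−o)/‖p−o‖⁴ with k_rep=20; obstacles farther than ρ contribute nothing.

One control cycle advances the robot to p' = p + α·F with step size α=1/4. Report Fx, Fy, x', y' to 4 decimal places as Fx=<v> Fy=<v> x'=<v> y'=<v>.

Fx=-14.1194 Fy=-16.1808 x'=-4.5299 y'=0.9548

F_att = 5/4·(g−p) = 5/4·(-11,-13) = (-13.7500,-16.2500)
o1: d²=17 ≤ ρ²=45; F_rep = 20·(-4,1)/17² = (-0.2768,0.0692)
o2: d²=225 > ρ²=45 → inactive
o3: d²=36 ≤ ρ²=45; F_rep = 20·(-6,0)/36² = (-0.0926,0.0000)
F = F_att + ΣF_rep = (-14.1194,-16.1808)
p' = p + 1/4·F = (-4.5299,0.9548)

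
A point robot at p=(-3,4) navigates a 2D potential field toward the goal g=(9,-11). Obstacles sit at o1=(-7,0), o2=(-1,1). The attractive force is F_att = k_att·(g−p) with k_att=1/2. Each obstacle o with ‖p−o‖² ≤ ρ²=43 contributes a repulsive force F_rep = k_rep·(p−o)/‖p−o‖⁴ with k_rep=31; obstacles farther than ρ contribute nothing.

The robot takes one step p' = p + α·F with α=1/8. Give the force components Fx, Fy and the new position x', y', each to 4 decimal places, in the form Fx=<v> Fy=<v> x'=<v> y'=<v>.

F_att = 1/2·(g−p) = 1/2·(12,-15) = (6.0000,-7.5000)
o1: d²=32 ≤ ρ²=43; F_rep = 31·(4,4)/32² = (0.1211,0.1211)
o2: d²=13 ≤ ρ²=43; F_rep = 31·(-2,3)/13² = (-0.3669,0.5503)
F = F_att + ΣF_rep = (5.7542,-6.8286)
p' = p + 1/8·F = (-2.2807,3.1464)

Fx=5.7542 Fy=-6.8286 x'=-2.2807 y'=3.1464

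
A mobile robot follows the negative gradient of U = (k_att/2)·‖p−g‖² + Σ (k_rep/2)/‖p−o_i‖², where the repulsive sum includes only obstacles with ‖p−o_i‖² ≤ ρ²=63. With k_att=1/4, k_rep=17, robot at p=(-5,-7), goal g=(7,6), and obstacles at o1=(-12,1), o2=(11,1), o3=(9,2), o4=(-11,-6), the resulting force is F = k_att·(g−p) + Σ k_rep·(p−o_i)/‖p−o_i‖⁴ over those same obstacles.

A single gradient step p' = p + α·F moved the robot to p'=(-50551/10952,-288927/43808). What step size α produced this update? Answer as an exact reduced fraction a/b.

F_att = 1/4·(g−p) = 1/4·(12,13) = (3.0000,3.2500)
o1: d²=113 > ρ²=63 → inactive
o2: d²=320 > ρ²=63 → inactive
o3: d²=277 > ρ²=63 → inactive
o4: d²=37 ≤ ρ²=63; F_rep = 17·(6,-1)/37² = (0.0745,-0.0124)
F = F_att + ΣF_rep = (3.0745,3.2376)
Δp = p'−p = (0.3843,0.4047); α = Δx/Fx = (4209/10952) / (4209/1369) = 1/8
check: Δy/Fy = (17729/43808) / (17729/5476) = 1/8 ✓

α = 1/8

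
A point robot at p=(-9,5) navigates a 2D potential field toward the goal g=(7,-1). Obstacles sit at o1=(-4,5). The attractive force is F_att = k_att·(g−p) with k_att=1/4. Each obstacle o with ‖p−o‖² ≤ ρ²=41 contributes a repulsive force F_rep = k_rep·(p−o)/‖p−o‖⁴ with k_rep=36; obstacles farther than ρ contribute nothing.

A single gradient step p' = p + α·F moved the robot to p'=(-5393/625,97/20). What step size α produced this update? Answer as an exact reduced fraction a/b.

α = 1/10

F_att = 1/4·(g−p) = 1/4·(16,-6) = (4.0000,-1.5000)
o1: d²=25 ≤ ρ²=41; F_rep = 36·(-5,0)/25² = (-0.2880,0.0000)
F = F_att + ΣF_rep = (3.7120,-1.5000)
Δp = p'−p = (0.3712,-0.1500); α = Δx/Fx = (232/625) / (464/125) = 1/10
check: Δy/Fy = (-3/20) / (-3/2) = 1/10 ✓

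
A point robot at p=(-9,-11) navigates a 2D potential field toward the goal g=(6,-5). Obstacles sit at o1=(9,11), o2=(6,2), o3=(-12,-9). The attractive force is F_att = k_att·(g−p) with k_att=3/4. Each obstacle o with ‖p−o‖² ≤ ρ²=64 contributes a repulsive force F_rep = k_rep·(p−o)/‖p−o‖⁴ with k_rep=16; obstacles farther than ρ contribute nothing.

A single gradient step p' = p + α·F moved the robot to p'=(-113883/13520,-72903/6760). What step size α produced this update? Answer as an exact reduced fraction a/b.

α = 1/20

F_att = 3/4·(g−p) = 3/4·(15,6) = (11.2500,4.5000)
o1: d²=808 > ρ²=64 → inactive
o2: d²=394 > ρ²=64 → inactive
o3: d²=13 ≤ ρ²=64; F_rep = 16·(3,-2)/13² = (0.2840,-0.1893)
F = F_att + ΣF_rep = (11.5340,4.3107)
Δp = p'−p = (0.5767,0.2155); α = Δx/Fx = (7797/13520) / (7797/676) = 1/20
check: Δy/Fy = (1457/6760) / (1457/338) = 1/20 ✓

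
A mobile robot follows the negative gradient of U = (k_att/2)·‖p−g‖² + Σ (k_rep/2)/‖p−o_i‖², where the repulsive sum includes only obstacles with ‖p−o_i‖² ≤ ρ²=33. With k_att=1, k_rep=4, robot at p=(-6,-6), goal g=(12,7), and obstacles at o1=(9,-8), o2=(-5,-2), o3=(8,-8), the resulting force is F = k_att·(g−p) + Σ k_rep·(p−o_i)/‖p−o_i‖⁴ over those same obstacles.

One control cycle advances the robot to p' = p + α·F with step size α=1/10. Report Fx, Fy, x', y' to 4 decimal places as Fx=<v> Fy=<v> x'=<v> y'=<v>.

F_att = 1·(g−p) = 1·(18,13) = (18.0000,13.0000)
o1: d²=229 > ρ²=33 → inactive
o2: d²=17 ≤ ρ²=33; F_rep = 4·(-1,-4)/17² = (-0.0138,-0.0554)
o3: d²=200 > ρ²=33 → inactive
F = F_att + ΣF_rep = (17.9862,12.9446)
p' = p + 1/10·F = (-4.2014,-4.7055)

Fx=17.9862 Fy=12.9446 x'=-4.2014 y'=-4.7055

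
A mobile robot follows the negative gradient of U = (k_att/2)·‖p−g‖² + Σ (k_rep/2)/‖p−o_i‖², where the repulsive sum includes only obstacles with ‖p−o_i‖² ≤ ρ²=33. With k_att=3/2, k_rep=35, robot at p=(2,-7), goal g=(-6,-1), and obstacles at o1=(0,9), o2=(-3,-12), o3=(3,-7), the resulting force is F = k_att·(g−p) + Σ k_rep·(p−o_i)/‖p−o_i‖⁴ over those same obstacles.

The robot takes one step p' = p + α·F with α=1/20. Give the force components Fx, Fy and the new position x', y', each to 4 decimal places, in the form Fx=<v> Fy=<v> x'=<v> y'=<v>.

F_att = 3/2·(g−p) = 3/2·(-8,6) = (-12.0000,9.0000)
o1: d²=260 > ρ²=33 → inactive
o2: d²=50 > ρ²=33 → inactive
o3: d²=1 ≤ ρ²=33; F_rep = 35·(-1,0)/1² = (-35.0000,0.0000)
F = F_att + ΣF_rep = (-47.0000,9.0000)
p' = p + 1/20·F = (-0.3500,-6.5500)

Fx=-47.0000 Fy=9.0000 x'=-0.3500 y'=-6.5500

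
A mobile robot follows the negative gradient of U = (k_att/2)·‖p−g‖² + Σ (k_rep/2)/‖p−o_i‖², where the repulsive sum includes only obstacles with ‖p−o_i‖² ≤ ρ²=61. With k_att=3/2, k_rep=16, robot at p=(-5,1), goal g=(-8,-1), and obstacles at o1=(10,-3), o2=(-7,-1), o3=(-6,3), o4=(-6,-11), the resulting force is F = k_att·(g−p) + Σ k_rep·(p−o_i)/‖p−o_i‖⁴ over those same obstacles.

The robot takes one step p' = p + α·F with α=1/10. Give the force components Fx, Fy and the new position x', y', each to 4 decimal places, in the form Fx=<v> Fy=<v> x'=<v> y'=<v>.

Fx=-3.3600 Fy=-3.7800 x'=-5.3360 y'=0.6220

F_att = 3/2·(g−p) = 3/2·(-3,-2) = (-4.5000,-3.0000)
o1: d²=241 > ρ²=61 → inactive
o2: d²=8 ≤ ρ²=61; F_rep = 16·(2,2)/8² = (0.5000,0.5000)
o3: d²=5 ≤ ρ²=61; F_rep = 16·(1,-2)/5² = (0.6400,-1.2800)
o4: d²=145 > ρ²=61 → inactive
F = F_att + ΣF_rep = (-3.3600,-3.7800)
p' = p + 1/10·F = (-5.3360,0.6220)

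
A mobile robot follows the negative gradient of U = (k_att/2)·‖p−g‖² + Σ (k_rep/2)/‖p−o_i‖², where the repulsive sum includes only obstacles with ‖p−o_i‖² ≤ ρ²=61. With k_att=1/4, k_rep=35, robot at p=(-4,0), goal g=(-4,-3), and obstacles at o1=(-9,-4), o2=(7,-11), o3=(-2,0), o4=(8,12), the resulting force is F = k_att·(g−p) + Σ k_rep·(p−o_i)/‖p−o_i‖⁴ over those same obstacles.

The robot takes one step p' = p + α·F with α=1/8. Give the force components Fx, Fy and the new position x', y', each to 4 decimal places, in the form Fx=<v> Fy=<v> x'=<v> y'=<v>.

F_att = 1/4·(g−p) = 1/4·(0,-3) = (0.0000,-0.7500)
o1: d²=41 ≤ ρ²=61; F_rep = 35·(5,4)/41² = (0.1041,0.0833)
o2: d²=242 > ρ²=61 → inactive
o3: d²=4 ≤ ρ²=61; F_rep = 35·(-2,0)/4² = (-4.3750,0.0000)
o4: d²=288 > ρ²=61 → inactive
F = F_att + ΣF_rep = (-4.2709,-0.6667)
p' = p + 1/8·F = (-4.5339,-0.0833)

Fx=-4.2709 Fy=-0.6667 x'=-4.5339 y'=-0.0833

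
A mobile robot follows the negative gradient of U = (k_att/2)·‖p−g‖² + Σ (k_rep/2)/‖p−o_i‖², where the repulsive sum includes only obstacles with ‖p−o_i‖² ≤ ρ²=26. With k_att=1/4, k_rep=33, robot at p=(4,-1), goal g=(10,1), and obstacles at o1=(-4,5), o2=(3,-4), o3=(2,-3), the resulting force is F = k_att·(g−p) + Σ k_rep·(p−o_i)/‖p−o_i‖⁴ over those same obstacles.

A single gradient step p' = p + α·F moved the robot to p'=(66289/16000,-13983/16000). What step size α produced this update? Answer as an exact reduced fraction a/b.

α = 1/20

F_att = 1/4·(g−p) = 1/4·(6,2) = (1.5000,0.5000)
o1: d²=100 > ρ²=26 → inactive
o2: d²=10 ≤ ρ²=26; F_rep = 33·(1,3)/10² = (0.3300,0.9900)
o3: d²=8 ≤ ρ²=26; F_rep = 33·(2,2)/8² = (1.0312,1.0312)
F = F_att + ΣF_rep = (2.8613,2.5213)
Δp = p'−p = (0.1431,0.1261); α = Δx/Fx = (2289/16000) / (2289/800) = 1/20
check: Δy/Fy = (2017/16000) / (2017/800) = 1/20 ✓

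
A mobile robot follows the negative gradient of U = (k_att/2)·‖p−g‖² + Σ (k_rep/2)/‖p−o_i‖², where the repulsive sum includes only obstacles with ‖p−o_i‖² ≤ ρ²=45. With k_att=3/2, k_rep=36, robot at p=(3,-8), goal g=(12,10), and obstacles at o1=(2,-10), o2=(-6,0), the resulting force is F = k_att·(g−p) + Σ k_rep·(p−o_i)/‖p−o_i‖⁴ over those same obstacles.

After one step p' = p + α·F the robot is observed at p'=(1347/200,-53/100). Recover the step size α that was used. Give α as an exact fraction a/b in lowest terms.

F_att = 3/2·(g−p) = 3/2·(9,18) = (13.5000,27.0000)
o1: d²=5 ≤ ρ²=45; F_rep = 36·(1,2)/5² = (1.4400,2.8800)
o2: d²=145 > ρ²=45 → inactive
F = F_att + ΣF_rep = (14.9400,29.8800)
Δp = p'−p = (3.7350,7.4700); α = Δx/Fx = (747/200) / (747/50) = 1/4
check: Δy/Fy = (747/100) / (747/25) = 1/4 ✓

α = 1/4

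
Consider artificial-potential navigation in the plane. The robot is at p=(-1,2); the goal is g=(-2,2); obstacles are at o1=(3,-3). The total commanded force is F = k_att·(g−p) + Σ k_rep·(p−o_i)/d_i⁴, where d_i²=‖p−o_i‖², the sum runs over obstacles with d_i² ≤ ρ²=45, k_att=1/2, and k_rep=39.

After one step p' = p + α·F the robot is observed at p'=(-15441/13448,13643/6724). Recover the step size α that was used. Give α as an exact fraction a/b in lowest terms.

α = 1/4

F_att = 1/2·(g−p) = 1/2·(-1,0) = (-0.5000,0.0000)
o1: d²=41 ≤ ρ²=45; F_rep = 39·(-4,5)/41² = (-0.0928,0.1160)
F = F_att + ΣF_rep = (-0.5928,0.1160)
Δp = p'−p = (-0.1482,0.0290); α = Δx/Fx = (-1993/13448) / (-1993/3362) = 1/4
check: Δy/Fy = (195/6724) / (195/1681) = 1/4 ✓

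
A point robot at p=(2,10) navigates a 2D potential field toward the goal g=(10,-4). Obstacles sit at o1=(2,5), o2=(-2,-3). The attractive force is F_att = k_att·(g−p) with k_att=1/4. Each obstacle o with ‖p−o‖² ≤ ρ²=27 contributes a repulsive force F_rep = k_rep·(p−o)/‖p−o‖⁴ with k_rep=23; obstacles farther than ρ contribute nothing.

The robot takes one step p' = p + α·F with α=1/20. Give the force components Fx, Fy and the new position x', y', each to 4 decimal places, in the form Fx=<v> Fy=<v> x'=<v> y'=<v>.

Fx=2.0000 Fy=-3.3160 x'=2.1000 y'=9.8342

F_att = 1/4·(g−p) = 1/4·(8,-14) = (2.0000,-3.5000)
o1: d²=25 ≤ ρ²=27; F_rep = 23·(0,5)/25² = (0.0000,0.1840)
o2: d²=185 > ρ²=27 → inactive
F = F_att + ΣF_rep = (2.0000,-3.3160)
p' = p + 1/20·F = (2.1000,9.8342)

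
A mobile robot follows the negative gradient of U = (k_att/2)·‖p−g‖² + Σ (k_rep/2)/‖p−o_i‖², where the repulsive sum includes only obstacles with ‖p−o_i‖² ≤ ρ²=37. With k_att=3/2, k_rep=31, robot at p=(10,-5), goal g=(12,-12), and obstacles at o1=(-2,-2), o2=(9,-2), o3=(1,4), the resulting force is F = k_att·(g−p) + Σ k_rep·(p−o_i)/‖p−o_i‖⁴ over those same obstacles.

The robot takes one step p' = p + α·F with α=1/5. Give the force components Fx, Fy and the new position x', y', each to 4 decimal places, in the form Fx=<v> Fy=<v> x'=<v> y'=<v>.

Fx=3.3100 Fy=-11.4300 x'=10.6620 y'=-7.2860

F_att = 3/2·(g−p) = 3/2·(2,-7) = (3.0000,-10.5000)
o1: d²=153 > ρ²=37 → inactive
o2: d²=10 ≤ ρ²=37; F_rep = 31·(1,-3)/10² = (0.3100,-0.9300)
o3: d²=162 > ρ²=37 → inactive
F = F_att + ΣF_rep = (3.3100,-11.4300)
p' = p + 1/5·F = (10.6620,-7.2860)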